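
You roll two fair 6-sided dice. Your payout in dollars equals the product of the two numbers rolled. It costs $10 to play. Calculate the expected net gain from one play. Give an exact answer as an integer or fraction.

9/4 dollars

Distribution of the product of the two numbers rolled: 1 w.p. 1/36, 2 w.p. 1/18, 3 w.p. 1/18, 4 w.p. 1/12, 5 w.p. 1/18, 6 w.p. 1/9, …
E[payout] = (1/36)·1 + (1/18)·2 + (1/18)·3 + (1/12)·4 + (1/18)·5 + (1/9)·6 + (1/18)·8 + (1/36)·9 + (1/18)·10 + (1/9)·12 + (1/18)·15 + (1/36)·16 + (1/18)·18 + (1/18)·20 + (1/18)·24 + (1/36)·25 + (1/18)·30 + (1/36)·36 = 49/4
Expected profit = 49/4 − 10 = 9/4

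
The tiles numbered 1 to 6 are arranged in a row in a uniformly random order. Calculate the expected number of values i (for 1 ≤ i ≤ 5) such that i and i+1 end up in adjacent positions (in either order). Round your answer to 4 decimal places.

1.6667

For each i ∈ {1,…,5}, let Xᵢ = 1 if i and i+1 are adjacent. P(Xᵢ=1) = 2·(6−1)!/6! = 2/6.
By linearity, E[ΣXᵢ] = (5)·(2/6) = 5/3.
≈ 1.6667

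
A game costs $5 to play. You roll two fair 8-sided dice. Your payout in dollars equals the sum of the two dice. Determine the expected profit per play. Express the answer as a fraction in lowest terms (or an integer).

$4

Distribution of the sum of the two dice: 2 w.p. 1/64, 3 w.p. 1/32, 4 w.p. 3/64, 5 w.p. 1/16, 6 w.p. 5/64, 7 w.p. 3/32, …
E[payout] = (1/64)·2 + (1/32)·3 + (3/64)·4 + (1/16)·5 + (5/64)·6 + (3/32)·7 + (7/64)·8 + (1/8)·9 + (7/64)·10 + (3/32)·11 + (5/64)·12 + (1/16)·13 + (3/64)·14 + (1/32)·15 + (1/64)·16 = 9
Expected profit = 9 − 5 = 4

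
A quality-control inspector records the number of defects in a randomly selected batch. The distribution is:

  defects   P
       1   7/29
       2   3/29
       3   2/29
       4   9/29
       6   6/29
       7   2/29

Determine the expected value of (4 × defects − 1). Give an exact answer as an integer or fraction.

391/29

E[4x-1] = (7/29)·3 + (3/29)·7 + (2/29)·11 + (9/29)·15 + (6/29)·23 + (2/29)·27
     = 391/29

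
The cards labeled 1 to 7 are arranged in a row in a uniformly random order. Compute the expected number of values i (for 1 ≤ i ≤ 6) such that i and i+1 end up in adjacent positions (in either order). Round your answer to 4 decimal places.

1.7143

For each i ∈ {1,…,6}, let Xᵢ = 1 if i and i+1 are adjacent. P(Xᵢ=1) = 2·(7−1)!/7! = 2/7.
By linearity, E[ΣXᵢ] = (6)·(2/7) = 12/7.
≈ 1.7143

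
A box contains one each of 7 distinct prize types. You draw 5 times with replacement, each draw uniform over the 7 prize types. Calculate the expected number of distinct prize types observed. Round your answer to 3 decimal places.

Let Xⱼ=1 if type j appears at least once. P(Xⱼ=1) = 1 − ((7−1)/7)^5 = 9031/16807.
E[#distinct] = 7·9031/16807 = 9031/2401.
≈ 3.761

3.761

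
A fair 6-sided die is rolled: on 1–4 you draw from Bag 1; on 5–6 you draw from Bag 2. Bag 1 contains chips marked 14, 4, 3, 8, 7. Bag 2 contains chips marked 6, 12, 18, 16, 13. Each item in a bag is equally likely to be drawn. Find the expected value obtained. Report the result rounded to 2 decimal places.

E[X | Bag 1] = (14 + 4 + 3 + 8 + 7)/5 = 36/5
E[X | Bag 2] = (6 + 12 + 18 + 16 + 13)/5 = 13
E[X] = (2/3)·36/5 + (1/3)·13 = 137/15 ≈ 9.13

9.13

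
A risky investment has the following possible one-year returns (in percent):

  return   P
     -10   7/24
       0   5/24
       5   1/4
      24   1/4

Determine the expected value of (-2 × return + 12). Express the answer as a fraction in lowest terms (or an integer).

E[-2x+12] = (7/24)·32 + (5/24)·12 + (1/4)·2 + (1/4)·(-36)
     = 10/3

10/3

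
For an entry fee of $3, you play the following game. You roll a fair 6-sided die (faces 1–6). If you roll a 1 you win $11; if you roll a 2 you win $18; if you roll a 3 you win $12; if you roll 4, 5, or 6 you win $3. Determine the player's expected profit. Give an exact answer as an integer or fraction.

16/3 dollars

E[payout] = (1/2)·3 + (1/6)·11 + (1/6)·12 + (1/6)·18 = 25/3
Expected profit = 25/3 − 3 = 16/3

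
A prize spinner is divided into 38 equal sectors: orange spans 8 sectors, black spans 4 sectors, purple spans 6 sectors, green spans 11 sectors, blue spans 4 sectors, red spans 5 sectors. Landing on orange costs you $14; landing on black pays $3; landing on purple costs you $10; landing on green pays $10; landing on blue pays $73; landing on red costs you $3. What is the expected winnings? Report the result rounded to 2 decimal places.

E[payout] = (8/38)·(-14) + (4/38)·3 + (6/38)·(-10) + (11/38)·10 + (4/38)·73 + (5/38)·(-3) = 227/38
≈ $5.97

$5.97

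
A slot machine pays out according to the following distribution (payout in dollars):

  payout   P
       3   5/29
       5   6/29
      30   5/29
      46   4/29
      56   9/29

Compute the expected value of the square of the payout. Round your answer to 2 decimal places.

1427.00

E[X²] = (5/29)·9 + (6/29)·25 + (5/29)·900 + (4/29)·2116 + (9/29)·3136
     = 1427 ≈ 1427.00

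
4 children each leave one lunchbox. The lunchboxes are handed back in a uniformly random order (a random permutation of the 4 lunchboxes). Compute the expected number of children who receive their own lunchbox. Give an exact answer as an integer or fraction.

1

Let Xᵢ = 1 if person i gets their own lunchbox. For each i, P(Xᵢ=1) = 1/4.
By linearity of expectation, E[X₁+…+X_4] = 4·(1/4) = 1.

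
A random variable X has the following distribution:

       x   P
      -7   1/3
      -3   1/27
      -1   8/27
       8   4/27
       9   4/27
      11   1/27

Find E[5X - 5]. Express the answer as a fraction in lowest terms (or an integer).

-110/27

E[5x-5] = (1/3)·(-40) + (1/27)·(-20) + (8/27)·(-10) + (4/27)·35 + (4/27)·40 + (1/27)·50
     = -110/27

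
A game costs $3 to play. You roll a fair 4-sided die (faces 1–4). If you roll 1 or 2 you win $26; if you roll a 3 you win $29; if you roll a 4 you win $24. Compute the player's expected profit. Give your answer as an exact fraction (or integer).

E[payout] = (1/4)·24 + (1/2)·26 + (1/4)·29 = 105/4
Expected profit = 105/4 − 3 = 93/4

93/4 dollars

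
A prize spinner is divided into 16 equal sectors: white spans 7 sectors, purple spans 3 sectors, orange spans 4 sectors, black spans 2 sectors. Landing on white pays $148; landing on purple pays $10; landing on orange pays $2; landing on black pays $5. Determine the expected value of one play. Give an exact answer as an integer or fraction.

271/4 dollars

E[payout] = (7/16)·148 + (3/16)·10 + (4/16)·2 + (2/16)·5 = 271/4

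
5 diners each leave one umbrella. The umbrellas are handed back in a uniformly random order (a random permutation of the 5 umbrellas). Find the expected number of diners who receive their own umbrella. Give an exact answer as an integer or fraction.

1

Let Xᵢ = 1 if person i gets their own umbrella. For each i, P(Xᵢ=1) = 1/5.
By linearity of expectation, E[X₁+…+X_5] = 5·(1/5) = 1.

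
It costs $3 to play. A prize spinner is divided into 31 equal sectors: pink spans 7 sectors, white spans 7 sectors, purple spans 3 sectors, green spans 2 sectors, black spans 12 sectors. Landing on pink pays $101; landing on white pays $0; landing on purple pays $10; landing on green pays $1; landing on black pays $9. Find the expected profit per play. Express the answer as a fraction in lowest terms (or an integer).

754/31 dollars

E[payout] = (7/31)·101 + (7/31)·0 + (3/31)·10 + (2/31)·1 + (12/31)·9 = 847/31
Expected profit = 847/31 − 3 = 754/31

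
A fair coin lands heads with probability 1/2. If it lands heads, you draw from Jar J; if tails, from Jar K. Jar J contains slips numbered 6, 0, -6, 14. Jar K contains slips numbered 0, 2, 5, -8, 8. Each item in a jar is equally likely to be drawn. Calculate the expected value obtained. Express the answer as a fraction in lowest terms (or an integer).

49/20

E[X | Jar J] = (6 + 0 − 6 + 14)/4 = 7/2
E[X | Jar K] = (0 + 2 + 5 − 8 + 8)/5 = 7/5
E[X] = (1/2)·7/2 + (1/2)·7/5 = 49/20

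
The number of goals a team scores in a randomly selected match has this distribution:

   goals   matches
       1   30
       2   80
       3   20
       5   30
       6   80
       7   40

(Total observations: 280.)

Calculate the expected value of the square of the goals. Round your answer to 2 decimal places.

21.86

Total = 280, so P(goals=1) = 30/280, etc.
E[X²] = (3/28)·1 + (2/7)·4 + (1/14)·9 + (3/28)·25 + (2/7)·36 + (1/7)·49
     = 153/7 ≈ 21.86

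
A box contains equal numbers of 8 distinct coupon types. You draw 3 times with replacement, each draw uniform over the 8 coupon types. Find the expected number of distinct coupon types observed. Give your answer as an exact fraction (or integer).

169/64

Let Xⱼ=1 if type j appears at least once. P(Xⱼ=1) = 1 − ((8−1)/8)^3 = 169/512.
E[#distinct] = 8·169/512 = 169/64.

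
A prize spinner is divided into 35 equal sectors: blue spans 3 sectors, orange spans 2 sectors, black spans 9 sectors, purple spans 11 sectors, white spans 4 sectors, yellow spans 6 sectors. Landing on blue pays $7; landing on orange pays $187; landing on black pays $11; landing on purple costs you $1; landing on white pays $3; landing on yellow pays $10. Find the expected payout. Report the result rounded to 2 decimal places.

$15.86

E[payout] = (3/35)·7 + (2/35)·187 + (9/35)·11 + (11/35)·(-1) + (4/35)·3 + (6/35)·10 = 111/7
≈ $15.86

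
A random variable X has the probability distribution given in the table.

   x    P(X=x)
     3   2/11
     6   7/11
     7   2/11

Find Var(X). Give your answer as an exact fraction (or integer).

204/121

E[X] = (2/11)·3 + (7/11)·6 + (2/11)·7 = 62/11
E[X²] = (2/11)·9 + (7/11)·36 + (2/11)·49 = 368/11
Var(X) = 368/11 − (62/11)² = 204/121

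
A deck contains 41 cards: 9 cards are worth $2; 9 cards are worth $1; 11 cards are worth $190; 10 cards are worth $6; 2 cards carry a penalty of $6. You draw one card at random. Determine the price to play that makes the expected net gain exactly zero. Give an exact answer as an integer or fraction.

E[payout] = (9/41)·2 + (9/41)·1 + (11/41)·190 + (10/41)·6 + (2/41)·(-6) = 2165/41
Fair fee = E[payout] = 2165/41

2165/41 dollars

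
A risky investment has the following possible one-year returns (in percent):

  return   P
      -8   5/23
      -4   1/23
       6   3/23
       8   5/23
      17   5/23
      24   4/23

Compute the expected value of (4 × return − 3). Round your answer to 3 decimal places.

E[4x-3] = (5/23)·(-35) + (1/23)·(-19) + (3/23)·21 + (5/23)·29 + (5/23)·65 + (4/23)·93
     = 711/23 ≈ 30.913

30.913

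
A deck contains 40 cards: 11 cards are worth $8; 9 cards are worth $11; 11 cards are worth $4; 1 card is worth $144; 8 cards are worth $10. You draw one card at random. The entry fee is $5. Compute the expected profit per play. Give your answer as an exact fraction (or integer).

E[payout] = (11/40)·8 + (9/40)·11 + (11/40)·4 + (1/40)·144 + (8/40)·10 = 91/8
Expected profit = 91/8 − 5 = 51/8

51/8 dollars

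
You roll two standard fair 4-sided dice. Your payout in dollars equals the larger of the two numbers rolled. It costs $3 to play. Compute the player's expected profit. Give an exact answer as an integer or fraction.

1/8 dollars

Distribution of the larger of the two numbers rolled: 1 w.p. 1/16, 2 w.p. 3/16, 3 w.p. 5/16, 4 w.p. 7/16
E[payout] = (1/16)·1 + (3/16)·2 + (5/16)·3 + (7/16)·4 = 25/8
Expected profit = 25/8 − 3 = 1/8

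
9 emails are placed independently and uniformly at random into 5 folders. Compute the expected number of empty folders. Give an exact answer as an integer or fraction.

Let Xⱼ=1 if folder j is empty. P(Xⱼ=1) = ((5-1)/5)^9 = 262144/1953125.
By linearity, E[#empty] = 5·262144/1953125 = 262144/390625.

262144/390625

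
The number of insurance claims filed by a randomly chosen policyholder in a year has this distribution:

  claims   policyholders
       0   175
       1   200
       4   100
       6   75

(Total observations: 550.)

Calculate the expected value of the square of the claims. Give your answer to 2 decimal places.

Total = 550, so P(claims=0) = 175/550, etc.
E[X²] = (7/22)·0 + (4/11)·1 + (2/11)·16 + (3/22)·36
     = 90/11 ≈ 8.18

8.18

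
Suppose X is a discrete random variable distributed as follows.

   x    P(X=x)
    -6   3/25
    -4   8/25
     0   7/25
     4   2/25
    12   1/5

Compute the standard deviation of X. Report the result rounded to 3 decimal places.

E[X] = 18/25, E[X²] = 988/25
Var(X) = E[X²] − (E[X])² = 988/25 − 324/625 = 24376/625
SD(X) = √(24376/625) ≈ 6.245

6.245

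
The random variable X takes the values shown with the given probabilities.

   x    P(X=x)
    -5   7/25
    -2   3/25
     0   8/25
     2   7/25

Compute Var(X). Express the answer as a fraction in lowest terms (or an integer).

E[X] = (7/25)·(-5) + (3/25)·(-2) + (8/25)·0 + (7/25)·2 = -27/25
E[X²] = (7/25)·25 + (3/25)·4 + (8/25)·0 + (7/25)·4 = 43/5
Var(X) = 43/5 − (-27/25)² = 4646/625

4646/625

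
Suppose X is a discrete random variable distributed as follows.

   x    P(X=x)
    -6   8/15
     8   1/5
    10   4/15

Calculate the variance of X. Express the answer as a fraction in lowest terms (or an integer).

12944/225

E[X] = (8/15)·(-6) + (1/5)·8 + (4/15)·10 = 16/15
E[X²] = (8/15)·36 + (1/5)·64 + (4/15)·100 = 176/3
Var(X) = 176/3 − (16/15)² = 12944/225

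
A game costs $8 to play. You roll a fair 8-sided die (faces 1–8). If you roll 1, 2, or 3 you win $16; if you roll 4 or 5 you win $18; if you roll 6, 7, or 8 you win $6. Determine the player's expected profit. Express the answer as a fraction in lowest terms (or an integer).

E[payout] = (3/8)·6 + (3/8)·16 + (1/4)·18 = 51/4
Expected profit = 51/4 − 8 = 19/4

19/4 dollars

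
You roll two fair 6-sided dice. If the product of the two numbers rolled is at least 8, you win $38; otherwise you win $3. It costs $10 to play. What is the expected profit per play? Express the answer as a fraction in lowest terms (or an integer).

E[payout] = (7/18)·3 + (11/18)·38 = 439/18
Expected profit = 439/18 − 10 = 259/18

259/18 dollars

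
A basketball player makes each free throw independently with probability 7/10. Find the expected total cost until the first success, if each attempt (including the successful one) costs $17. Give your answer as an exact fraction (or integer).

170/7 dollars

E[#attempts] = 1/p = 10/7; E[cost] = 17·10/7 = 170/7.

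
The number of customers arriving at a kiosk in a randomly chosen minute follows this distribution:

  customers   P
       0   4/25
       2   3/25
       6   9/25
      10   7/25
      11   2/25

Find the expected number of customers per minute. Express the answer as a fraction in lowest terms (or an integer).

152/25

E[X] = (4/25)·0 + (3/25)·2 + (9/25)·6 + (7/25)·10 + (2/25)·11
     = 152/25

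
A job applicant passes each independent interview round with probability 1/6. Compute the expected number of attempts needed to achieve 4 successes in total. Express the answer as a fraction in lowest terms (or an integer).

24

By linearity (sum of 4 independent geometric waits), E[trials] = 4/p = 4/(1/6) = 24.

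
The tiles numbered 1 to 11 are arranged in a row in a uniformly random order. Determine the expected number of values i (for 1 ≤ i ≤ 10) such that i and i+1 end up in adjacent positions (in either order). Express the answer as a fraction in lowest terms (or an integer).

20/11

For each i ∈ {1,…,10}, let Xᵢ = 1 if i and i+1 are adjacent. P(Xᵢ=1) = 2·(11−1)!/11! = 2/11.
By linearity, E[ΣXᵢ] = (10)·(2/11) = 20/11.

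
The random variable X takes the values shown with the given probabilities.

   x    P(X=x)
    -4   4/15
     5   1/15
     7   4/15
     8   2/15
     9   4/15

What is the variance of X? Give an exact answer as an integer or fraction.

E[X] = (4/15)·(-4) + (1/15)·5 + (4/15)·7 + (2/15)·8 + (4/15)·9 = 23/5
E[X²] = (4/15)·16 + (1/15)·25 + (4/15)·49 + (2/15)·64 + (4/15)·81 = 737/15
Var(X) = 737/15 − (23/5)² = 2098/75

2098/75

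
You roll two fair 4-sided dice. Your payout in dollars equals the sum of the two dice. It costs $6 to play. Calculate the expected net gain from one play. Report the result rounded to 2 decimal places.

-$1.00

Distribution of the sum of the two dice: 2 w.p. 1/16, 3 w.p. 1/8, 4 w.p. 3/16, 5 w.p. 1/4, 6 w.p. 3/16, 7 w.p. 1/8, …
E[payout] = (1/16)·2 + (1/8)·3 + (3/16)·4 + (1/4)·5 + (3/16)·6 + (1/8)·7 + (1/16)·8 = 5
Expected profit = 5 − 6 = -1 ≈ -$1.00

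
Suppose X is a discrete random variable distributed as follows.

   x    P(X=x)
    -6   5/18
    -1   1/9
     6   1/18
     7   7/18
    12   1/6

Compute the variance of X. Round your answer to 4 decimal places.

E[X] = (5/18)·(-6) + (1/9)·(-1) + (1/18)·6 + (7/18)·7 + (1/6)·12 = 59/18
E[X²] = (5/18)·36 + (1/9)·1 + (1/18)·36 + (7/18)·49 + (1/6)·144 = 331/6
Var(X) = 331/6 − (59/18)² = 14393/324 ≈ 44.4228

44.4228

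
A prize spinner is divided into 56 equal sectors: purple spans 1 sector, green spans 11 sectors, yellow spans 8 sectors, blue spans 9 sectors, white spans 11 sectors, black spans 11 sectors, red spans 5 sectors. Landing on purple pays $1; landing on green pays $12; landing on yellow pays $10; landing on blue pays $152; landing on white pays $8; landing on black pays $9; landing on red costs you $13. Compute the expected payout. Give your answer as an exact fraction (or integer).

1703/56 dollars

E[payout] = (1/56)·1 + (11/56)·12 + (8/56)·10 + (9/56)·152 + (11/56)·8 + (11/56)·9 + (5/56)·(-13) = 1703/56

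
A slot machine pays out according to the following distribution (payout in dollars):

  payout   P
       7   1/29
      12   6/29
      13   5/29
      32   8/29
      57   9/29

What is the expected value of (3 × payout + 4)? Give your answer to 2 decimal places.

E[3x+4] = (1/29)·25 + (6/29)·40 + (5/29)·43 + (8/29)·100 + (9/29)·175
     = 2855/29 ≈ 98.45

98.45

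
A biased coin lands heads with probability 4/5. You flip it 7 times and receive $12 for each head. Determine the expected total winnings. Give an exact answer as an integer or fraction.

336/5 dollars

E[#heads] = 7·4/5 = 28/5 (linearity over flips).
E[winnings] = 12·28/5 = 336/5.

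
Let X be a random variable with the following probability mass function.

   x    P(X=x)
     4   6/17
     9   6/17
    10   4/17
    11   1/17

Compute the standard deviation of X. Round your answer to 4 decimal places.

E[X] = 129/17, E[X²] = 1103/17
Var(X) = E[X²] − (E[X])² = 1103/17 − 16641/289 = 2110/289
SD(X) = √(2110/289) ≈ 2.7020

2.7020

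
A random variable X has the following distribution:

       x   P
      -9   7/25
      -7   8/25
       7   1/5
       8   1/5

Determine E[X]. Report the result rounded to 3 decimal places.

E[X] = (7/25)·(-9) + (8/25)·(-7) + (1/5)·7 + (1/5)·8
     = -44/25 ≈ -1.760

-1.760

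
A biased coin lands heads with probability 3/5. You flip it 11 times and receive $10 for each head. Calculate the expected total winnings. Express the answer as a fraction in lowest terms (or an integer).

E[#heads] = 11·3/5 = 33/5 (linearity over flips).
E[winnings] = 10·33/5 = 66.

$66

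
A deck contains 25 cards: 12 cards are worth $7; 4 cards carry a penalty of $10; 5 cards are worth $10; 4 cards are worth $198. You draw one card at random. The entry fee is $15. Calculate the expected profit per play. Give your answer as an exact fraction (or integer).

E[payout] = (12/25)·7 + (4/25)·(-10) + (5/25)·10 + (4/25)·198 = 886/25
Expected profit = 886/25 − 15 = 511/25

511/25 dollars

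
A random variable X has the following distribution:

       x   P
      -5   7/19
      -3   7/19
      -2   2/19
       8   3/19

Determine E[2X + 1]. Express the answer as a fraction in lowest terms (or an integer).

E[2x+1] = (7/19)·(-9) + (7/19)·(-5) + (2/19)·(-3) + (3/19)·17
     = -53/19

-53/19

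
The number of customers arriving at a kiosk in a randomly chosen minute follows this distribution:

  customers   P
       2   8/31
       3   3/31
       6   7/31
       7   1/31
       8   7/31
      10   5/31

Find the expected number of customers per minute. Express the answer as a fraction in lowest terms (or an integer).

E[X] = (8/31)·2 + (3/31)·3 + (7/31)·6 + (1/31)·7 + (7/31)·8 + (5/31)·10
     = 180/31

180/31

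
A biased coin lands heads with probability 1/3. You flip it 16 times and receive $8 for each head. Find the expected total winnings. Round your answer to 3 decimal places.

$42.667

E[#heads] = 16·1/3 = 16/3 (linearity over flips).
E[winnings] = 8·16/3 = 128/3.
≈ 42.667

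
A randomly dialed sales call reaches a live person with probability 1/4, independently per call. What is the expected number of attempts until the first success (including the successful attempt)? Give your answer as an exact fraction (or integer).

For a geometric distribution, E[trials] = 1/p = 1/(1/4) = 4.

4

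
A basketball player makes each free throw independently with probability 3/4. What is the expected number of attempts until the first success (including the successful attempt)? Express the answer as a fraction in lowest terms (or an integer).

For a geometric distribution, E[trials] = 1/p = 1/(3/4) = 4/3.

4/3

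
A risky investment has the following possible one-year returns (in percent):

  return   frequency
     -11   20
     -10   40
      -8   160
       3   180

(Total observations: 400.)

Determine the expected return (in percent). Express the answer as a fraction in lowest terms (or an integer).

Total = 400, so P(return=-11) = 20/400, etc.
E[X] = (1/20)·(-11) + (1/10)·(-10) + (2/5)·(-8) + (9/20)·3
     = -17/5

-17/5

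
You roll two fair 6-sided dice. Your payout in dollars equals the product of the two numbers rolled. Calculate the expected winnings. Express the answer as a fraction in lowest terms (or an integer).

49/4 dollars

Distribution of the product of the two numbers rolled: 1 w.p. 1/36, 2 w.p. 1/18, 3 w.p. 1/18, 4 w.p. 1/12, 5 w.p. 1/18, 6 w.p. 1/9, …
E[payout] = (1/36)·1 + (1/18)·2 + (1/18)·3 + (1/12)·4 + (1/18)·5 + (1/9)·6 + (1/18)·8 + (1/36)·9 + (1/18)·10 + (1/9)·12 + (1/18)·15 + (1/36)·16 + (1/18)·18 + (1/18)·20 + (1/18)·24 + (1/36)·25 + (1/18)·30 + (1/36)·36 = 49/4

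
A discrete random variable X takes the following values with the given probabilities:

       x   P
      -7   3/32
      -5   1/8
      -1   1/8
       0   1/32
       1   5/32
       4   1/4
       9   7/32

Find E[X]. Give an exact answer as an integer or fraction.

E[X] = (3/32)·(-7) + (1/8)·(-5) + (1/8)·(-1) + (1/32)·0 + (5/32)·1 + (1/4)·4 + (7/32)·9
     = 55/32

55/32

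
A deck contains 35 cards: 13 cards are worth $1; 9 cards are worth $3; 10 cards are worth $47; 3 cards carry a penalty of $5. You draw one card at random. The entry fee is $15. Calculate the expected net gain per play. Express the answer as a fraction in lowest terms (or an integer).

E[payout] = (13/35)·1 + (9/35)·3 + (10/35)·47 + (3/35)·(-5) = 99/7
Expected profit = 99/7 − 15 = -6/7

-6/7 dollars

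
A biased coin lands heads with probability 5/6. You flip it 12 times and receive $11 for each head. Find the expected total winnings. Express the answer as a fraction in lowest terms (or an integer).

$110

E[#heads] = 12·5/6 = 10 (linearity over flips).
E[winnings] = 11·10 = 110.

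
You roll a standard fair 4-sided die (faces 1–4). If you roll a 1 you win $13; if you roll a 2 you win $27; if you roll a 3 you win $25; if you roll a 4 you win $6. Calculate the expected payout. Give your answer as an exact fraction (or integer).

71/4 dollars

E[payout] = (1/4)·6 + (1/4)·13 + (1/4)·25 + (1/4)·27 = 71/4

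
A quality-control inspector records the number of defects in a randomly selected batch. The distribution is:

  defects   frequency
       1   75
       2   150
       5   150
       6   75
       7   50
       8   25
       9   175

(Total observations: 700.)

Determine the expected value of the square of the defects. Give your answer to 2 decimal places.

36.21

Total = 700, so P(defects=1) = 75/700, etc.
E[X²] = (3/28)·1 + (3/14)·4 + (3/14)·25 + (3/28)·36 + (1/14)·49 + (1/28)·64 + (1/4)·81
     = 507/14 ≈ 36.21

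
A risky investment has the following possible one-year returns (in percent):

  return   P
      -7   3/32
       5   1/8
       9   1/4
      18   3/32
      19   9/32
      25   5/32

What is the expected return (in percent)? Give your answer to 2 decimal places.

13.16

E[X] = (3/32)·(-7) + (1/8)·5 + (1/4)·9 + (3/32)·18 + (9/32)·19 + (5/32)·25
     = 421/32 ≈ 13.16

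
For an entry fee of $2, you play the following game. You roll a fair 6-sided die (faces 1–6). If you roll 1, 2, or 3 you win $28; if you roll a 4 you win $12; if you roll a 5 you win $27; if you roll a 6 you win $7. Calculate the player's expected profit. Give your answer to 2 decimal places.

E[payout] = (1/6)·7 + (1/6)·12 + (1/6)·27 + (1/2)·28 = 65/3
Expected profit = 65/3 − 2 = 59/3 ≈ $19.67

$19.67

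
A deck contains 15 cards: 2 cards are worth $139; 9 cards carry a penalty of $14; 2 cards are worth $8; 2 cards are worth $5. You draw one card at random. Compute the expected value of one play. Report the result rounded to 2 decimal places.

$11.87

E[payout] = (2/15)·139 + (9/15)·(-14) + (2/15)·8 + (2/15)·5 = 178/15
≈ $11.87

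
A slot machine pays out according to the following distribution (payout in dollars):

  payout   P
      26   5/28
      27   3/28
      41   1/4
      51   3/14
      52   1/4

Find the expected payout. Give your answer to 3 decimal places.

E[X] = (5/28)·26 + (3/28)·27 + (1/4)·41 + (3/14)·51 + (1/4)·52
     = 292/7 ≈ 41.714

$41.714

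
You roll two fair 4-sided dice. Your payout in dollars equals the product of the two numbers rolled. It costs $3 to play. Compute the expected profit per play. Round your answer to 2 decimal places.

Distribution of the product of the two numbers rolled: 1 w.p. 1/16, 2 w.p. 1/8, 3 w.p. 1/8, 4 w.p. 3/16, 6 w.p. 1/8, 8 w.p. 1/8, …
E[payout] = (1/16)·1 + (1/8)·2 + (1/8)·3 + (3/16)·4 + (1/8)·6 + (1/8)·8 + (1/16)·9 + (1/8)·12 + (1/16)·16 = 25/4
Expected profit = 25/4 − 3 = 13/4 ≈ $3.25

$3.25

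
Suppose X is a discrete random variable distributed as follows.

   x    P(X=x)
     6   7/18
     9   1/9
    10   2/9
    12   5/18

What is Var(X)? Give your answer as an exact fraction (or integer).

E[X] = (7/18)·6 + (1/9)·9 + (2/9)·10 + (5/18)·12 = 80/9
E[X²] = (7/18)·36 + (1/9)·81 + (2/9)·100 + (5/18)·144 = 767/9
Var(X) = 767/9 − (80/9)² = 503/81

503/81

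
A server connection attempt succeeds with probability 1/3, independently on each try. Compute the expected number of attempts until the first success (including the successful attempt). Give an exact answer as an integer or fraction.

For a geometric distribution, E[trials] = 1/p = 1/(1/3) = 3.

3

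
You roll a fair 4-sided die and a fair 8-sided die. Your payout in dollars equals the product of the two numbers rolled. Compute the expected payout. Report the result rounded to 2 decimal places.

Distribution of the product of the two numbers rolled: 1 w.p. 1/32, 2 w.p. 1/16, 3 w.p. 1/16, 4 w.p. 3/32, 5 w.p. 1/32, 6 w.p. 3/32, …
E[payout] = (1/32)·1 + (1/16)·2 + (1/16)·3 + (3/32)·4 + (1/32)·5 + (3/32)·6 + (1/32)·7 + (3/32)·8 + (1/32)·9 + (1/32)·10 + (3/32)·12 + (1/32)·14 + (1/32)·15 + (1/16)·16 + (1/32)·18 + (1/32)·20 + (1/32)·21 + (1/16)·24 + (1/32)·28 + (1/32)·32 = 45/4
≈ $11.25

$11.25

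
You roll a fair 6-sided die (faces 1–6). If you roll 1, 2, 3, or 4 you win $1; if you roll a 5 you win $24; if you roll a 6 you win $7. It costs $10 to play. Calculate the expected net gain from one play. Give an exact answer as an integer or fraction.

-25/6 dollars

E[payout] = (2/3)·1 + (1/6)·7 + (1/6)·24 = 35/6
Expected profit = 35/6 − 10 = -25/6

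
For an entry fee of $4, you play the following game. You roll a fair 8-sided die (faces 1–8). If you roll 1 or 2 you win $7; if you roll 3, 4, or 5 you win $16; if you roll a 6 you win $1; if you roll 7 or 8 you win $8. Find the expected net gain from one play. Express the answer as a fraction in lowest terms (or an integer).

47/8 dollars

E[payout] = (1/8)·1 + (1/4)·7 + (1/4)·8 + (3/8)·16 = 79/8
Expected profit = 79/8 − 4 = 47/8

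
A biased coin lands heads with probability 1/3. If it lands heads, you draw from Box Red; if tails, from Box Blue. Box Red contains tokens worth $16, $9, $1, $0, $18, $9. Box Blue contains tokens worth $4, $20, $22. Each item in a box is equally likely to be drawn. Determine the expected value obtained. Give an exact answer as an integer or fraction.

79/6 dollars

E[X | Box Red] = (16 + 9 + 1 + 0 + 18 + 9)/6 = 53/6
E[X | Box Blue] = (4 + 20 + 22)/3 = 46/3
E[X] = (1/3)·53/6 + (2/3)·46/3 = 79/6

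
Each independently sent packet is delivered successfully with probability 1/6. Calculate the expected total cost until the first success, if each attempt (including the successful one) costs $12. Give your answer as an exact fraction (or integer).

$72

E[#attempts] = 1/p = 6; E[cost] = 12·6 = 72.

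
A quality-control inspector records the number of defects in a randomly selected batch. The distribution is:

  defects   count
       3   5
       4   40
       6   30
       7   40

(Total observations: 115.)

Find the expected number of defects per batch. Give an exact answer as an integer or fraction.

127/23

Total = 115, so P(defects=3) = 5/115, etc.
E[X] = (1/23)·3 + (8/23)·4 + (6/23)·6 + (8/23)·7
     = 127/23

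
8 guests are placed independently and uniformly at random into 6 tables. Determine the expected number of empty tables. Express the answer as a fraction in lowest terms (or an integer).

390625/279936

Let Xⱼ=1 if table j is empty. P(Xⱼ=1) = ((6-1)/6)^8 = 390625/1679616.
By linearity, E[#empty] = 6·390625/1679616 = 390625/279936.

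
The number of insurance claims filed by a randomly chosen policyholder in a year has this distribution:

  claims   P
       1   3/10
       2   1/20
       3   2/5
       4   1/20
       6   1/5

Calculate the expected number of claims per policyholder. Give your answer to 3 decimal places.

E[X] = (3/10)·1 + (1/20)·2 + (2/5)·3 + (1/20)·4 + (1/5)·6
     = 3 ≈ 3.000

3.000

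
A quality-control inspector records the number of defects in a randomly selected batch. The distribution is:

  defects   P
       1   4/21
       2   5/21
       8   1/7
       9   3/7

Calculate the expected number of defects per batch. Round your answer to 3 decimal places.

5.667

E[X] = (4/21)·1 + (5/21)·2 + (1/7)·8 + (3/7)·9
     = 17/3 ≈ 5.667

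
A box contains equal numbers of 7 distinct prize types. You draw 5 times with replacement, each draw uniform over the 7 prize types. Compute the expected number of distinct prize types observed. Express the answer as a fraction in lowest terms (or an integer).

9031/2401

Let Xⱼ=1 if type j appears at least once. P(Xⱼ=1) = 1 − ((7−1)/7)^5 = 9031/16807.
E[#distinct] = 7·9031/16807 = 9031/2401.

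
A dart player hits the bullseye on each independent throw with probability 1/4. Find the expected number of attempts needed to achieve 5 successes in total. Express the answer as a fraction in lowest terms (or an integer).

By linearity (sum of 5 independent geometric waits), E[trials] = 5/p = 5/(1/4) = 20.

20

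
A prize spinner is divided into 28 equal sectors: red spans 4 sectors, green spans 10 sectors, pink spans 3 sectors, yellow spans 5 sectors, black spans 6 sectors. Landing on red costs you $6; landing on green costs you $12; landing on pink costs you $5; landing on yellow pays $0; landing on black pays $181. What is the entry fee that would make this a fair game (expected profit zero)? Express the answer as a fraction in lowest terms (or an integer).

E[payout] = (4/28)·(-6) + (10/28)·(-12) + (3/28)·(-5) + (5/28)·0 + (6/28)·181 = 927/28
Fair fee = E[payout] = 927/28

927/28 dollars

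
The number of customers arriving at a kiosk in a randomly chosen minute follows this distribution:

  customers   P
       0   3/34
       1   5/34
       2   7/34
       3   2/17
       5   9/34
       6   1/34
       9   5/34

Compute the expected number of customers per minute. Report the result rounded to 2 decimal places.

3.74

E[X] = (3/34)·0 + (5/34)·1 + (7/34)·2 + (2/17)·3 + (9/34)·5 + (1/34)·6 + (5/34)·9
     = 127/34 ≈ 3.74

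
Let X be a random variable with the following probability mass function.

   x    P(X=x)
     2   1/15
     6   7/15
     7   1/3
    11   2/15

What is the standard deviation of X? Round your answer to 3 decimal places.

E[X] = 101/15, E[X²] = 743/15
Var(X) = E[X²] − (E[X])² = 743/15 − 10201/225 = 944/225
SD(X) = √(944/225) ≈ 2.048

2.048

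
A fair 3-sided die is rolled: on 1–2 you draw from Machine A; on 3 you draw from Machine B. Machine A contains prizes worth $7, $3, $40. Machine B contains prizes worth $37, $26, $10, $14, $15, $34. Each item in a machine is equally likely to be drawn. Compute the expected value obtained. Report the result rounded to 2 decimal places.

$18.67

E[X | Machine A] = (7 + 3 + 40)/3 = 50/3
E[X | Machine B] = (37 + 26 + 10 + 14 + 15 + 34)/6 = 68/3
E[X] = (2/3)·50/3 + (1/3)·68/3 = 56/3 ≈ 18.67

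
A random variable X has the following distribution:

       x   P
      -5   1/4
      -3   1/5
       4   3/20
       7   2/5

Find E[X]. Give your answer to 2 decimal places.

E[X] = (1/4)·(-5) + (1/5)·(-3) + (3/20)·4 + (2/5)·7
     = 31/20 ≈ 1.55

1.55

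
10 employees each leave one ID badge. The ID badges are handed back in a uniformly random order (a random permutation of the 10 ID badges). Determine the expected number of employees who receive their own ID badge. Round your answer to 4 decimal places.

1.0000

Let Xᵢ = 1 if person i gets their own ID badge. For each i, P(Xᵢ=1) = 1/10.
By linearity of expectation, E[X₁+…+X_10] = 10·(1/10) = 1.
≈ 1.0000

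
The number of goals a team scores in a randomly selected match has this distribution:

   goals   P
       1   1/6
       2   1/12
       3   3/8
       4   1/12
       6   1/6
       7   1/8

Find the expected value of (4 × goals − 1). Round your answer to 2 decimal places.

13.67

E[4x-1] = (1/6)·3 + (1/12)·7 + (3/8)·11 + (1/12)·15 + (1/6)·23 + (1/8)·27
     = 41/3 ≈ 13.67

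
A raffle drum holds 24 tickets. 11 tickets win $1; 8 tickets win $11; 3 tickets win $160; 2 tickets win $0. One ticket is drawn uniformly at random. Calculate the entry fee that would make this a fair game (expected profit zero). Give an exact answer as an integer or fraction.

193/8 dollars

E[payout] = (11/24)·1 + (8/24)·11 + (3/24)·160 + (2/24)·0 = 193/8
Fair fee = E[payout] = 193/8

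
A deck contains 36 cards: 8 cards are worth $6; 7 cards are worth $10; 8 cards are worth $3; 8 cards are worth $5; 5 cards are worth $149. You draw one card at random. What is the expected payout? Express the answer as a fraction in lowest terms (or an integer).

E[payout] = (8/36)·6 + (7/36)·10 + (8/36)·3 + (8/36)·5 + (5/36)·149 = 103/4

103/4 dollars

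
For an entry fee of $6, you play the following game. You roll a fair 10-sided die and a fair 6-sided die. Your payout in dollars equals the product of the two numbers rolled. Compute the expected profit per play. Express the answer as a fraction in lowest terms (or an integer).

Distribution of the product of the two numbers rolled: 1 w.p. 1/60, 2 w.p. 1/30, 3 w.p. 1/30, 4 w.p. 1/20, 5 w.p. 1/30, 6 w.p. 1/15, …
E[payout] = (1/60)·1 + (1/30)·2 + (1/30)·3 + (1/20)·4 + (1/30)·5 + (1/15)·6 + (1/60)·7 + (1/20)·8 + (1/30)·9 + (1/20)·10 + (1/15)·12 + (1/60)·14 + (1/30)·15 + (1/30)·16 + (1/20)·18 + (1/20)·20 + (1/60)·21 + (1/20)·24 + (1/60)·25 + (1/60)·27 + (1/60)·28 + (1/20)·30 + (1/60)·32 + (1/60)·35 + (1/30)·36 + (1/30)·40 + (1/60)·42 + (1/60)·45 + (1/60)·48 + (1/60)·50 + (1/60)·54 + (1/60)·60 = 77/4
Expected profit = 77/4 − 6 = 53/4

53/4 dollars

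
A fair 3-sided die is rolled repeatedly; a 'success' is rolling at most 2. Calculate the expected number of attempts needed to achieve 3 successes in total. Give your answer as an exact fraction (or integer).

By linearity (sum of 3 independent geometric waits), E[trials] = 3/p = 3/(2/3) = 9/2.

9/2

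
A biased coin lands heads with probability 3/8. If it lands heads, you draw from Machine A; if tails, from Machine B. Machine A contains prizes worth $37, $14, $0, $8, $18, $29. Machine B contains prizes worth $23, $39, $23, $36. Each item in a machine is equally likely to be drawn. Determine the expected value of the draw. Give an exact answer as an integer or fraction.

817/32 dollars

E[X | Machine A] = (37 + 14 + 0 + 8 + 18 + 29)/6 = 53/3
E[X | Machine B] = (23 + 39 + 23 + 36)/4 = 121/4
E[X] = (3/8)·53/3 + (5/8)·121/4 = 817/32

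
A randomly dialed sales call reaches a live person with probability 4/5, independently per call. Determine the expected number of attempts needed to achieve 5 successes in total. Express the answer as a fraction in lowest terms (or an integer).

25/4

By linearity (sum of 5 independent geometric waits), E[trials] = 5/p = 5/(4/5) = 25/4.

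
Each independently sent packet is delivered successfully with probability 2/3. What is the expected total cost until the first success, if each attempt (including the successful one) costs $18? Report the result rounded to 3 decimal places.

$27.000

E[#attempts] = 1/p = 3/2; E[cost] = 18·3/2 = 27.
≈ 27.000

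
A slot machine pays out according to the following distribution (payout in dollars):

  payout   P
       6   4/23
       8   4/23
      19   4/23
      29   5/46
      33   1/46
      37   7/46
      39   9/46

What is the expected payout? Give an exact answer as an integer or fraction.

E[X] = (4/23)·6 + (4/23)·8 + (4/23)·19 + (5/46)·29 + (1/46)·33 + (7/46)·37 + (9/46)·39
     = 526/23

526/23 dollars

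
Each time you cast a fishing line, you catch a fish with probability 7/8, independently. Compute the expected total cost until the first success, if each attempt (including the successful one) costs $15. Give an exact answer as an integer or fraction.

E[#attempts] = 1/p = 8/7; E[cost] = 15·8/7 = 120/7.

120/7 dollars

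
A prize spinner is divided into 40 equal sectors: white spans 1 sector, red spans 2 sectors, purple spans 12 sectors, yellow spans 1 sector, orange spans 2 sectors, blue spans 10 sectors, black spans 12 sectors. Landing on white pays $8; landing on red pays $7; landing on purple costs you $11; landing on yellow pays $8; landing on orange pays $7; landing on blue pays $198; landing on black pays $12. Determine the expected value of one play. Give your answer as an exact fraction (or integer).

E[payout] = (1/40)·8 + (2/40)·7 + (12/40)·(-11) + (1/40)·8 + (2/40)·7 + (10/40)·198 + (12/40)·12 = 509/10

509/10 dollars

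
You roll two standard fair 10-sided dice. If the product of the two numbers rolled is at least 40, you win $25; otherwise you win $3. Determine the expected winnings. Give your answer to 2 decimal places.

$10.04

E[payout] = (17/25)·3 + (8/25)·25 = 251/25
≈ $10.04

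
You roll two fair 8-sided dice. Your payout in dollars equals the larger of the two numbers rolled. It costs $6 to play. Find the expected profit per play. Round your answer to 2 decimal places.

-$0.19

Distribution of the larger of the two numbers rolled: 1 w.p. 1/64, 2 w.p. 3/64, 3 w.p. 5/64, 4 w.p. 7/64, 5 w.p. 9/64, 6 w.p. 11/64, …
E[payout] = (1/64)·1 + (3/64)·2 + (5/64)·3 + (7/64)·4 + (9/64)·5 + (11/64)·6 + (13/64)·7 + (15/64)·8 = 93/16
Expected profit = 93/16 − 6 = -3/16 ≈ -$0.19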